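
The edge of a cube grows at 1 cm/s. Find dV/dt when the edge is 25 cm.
1875 cm³/s

V = s³
dV/dt = 3s² · ds/dt = 3·25²·1 = 1875 cm³/s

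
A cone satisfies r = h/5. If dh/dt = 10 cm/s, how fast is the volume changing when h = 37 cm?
2738π/5 cm³/s

V = (1/3)π(h/5)²h = πh³/75
dV/dt = πh²/25 · 10
At h = 37: dV/dt = 2738π/5 cm³/s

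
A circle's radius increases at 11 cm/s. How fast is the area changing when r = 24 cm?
528π cm²/s

A = πr²
dA/dt = 2πr · dr/dt = 2π(24)(11) = 528π cm²/s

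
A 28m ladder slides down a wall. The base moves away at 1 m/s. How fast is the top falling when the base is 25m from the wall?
25√159/159 ≈ 1.983 m/s

x² + y² = 28²
2x·dx/dt + 2y·dy/dt = 0
dy/dt = -x/y · dx/dt = -25/√159 · 1 = -25√159/159 m/s
The top is descending at 25√159/159 ≈ 1.983 m/s.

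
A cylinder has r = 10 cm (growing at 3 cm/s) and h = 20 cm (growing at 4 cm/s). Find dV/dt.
1600π cm³/s

V = πr²h
dV/dt = 2πrh·dr/dt + πr²·dh/dt
= 2π(10)(20)(3) + π(10)²(4)
= 1600π cm³/s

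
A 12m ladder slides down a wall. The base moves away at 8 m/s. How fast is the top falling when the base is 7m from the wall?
56√95/95 ≈ 5.745 m/s

x² + y² = 12²
2x·dx/dt + 2y·dy/dt = 0
dy/dt = -x/y · dx/dt = -7/√95 · 8 = -56√95/95 m/s
The top is descending at 56√95/95 ≈ 5.745 m/s.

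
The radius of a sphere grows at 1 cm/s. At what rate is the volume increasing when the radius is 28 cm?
3136π cm³/s

V = (4/3)πr³
dV/dt = dV/dr · dr/dt = 4πr² · 1
At r = 28: dV/dt = 3136π cm³/s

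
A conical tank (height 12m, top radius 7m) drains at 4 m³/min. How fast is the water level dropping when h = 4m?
36/(49π) ≈ 0.2339 m/min

r/h = 7/12, so r = (7/12)h
V = (1/3)πr²h = (1/3)π((7/12)h)²h = (49/432)πh³
dV/dh = (49/144)πh²
dh/dt = (dV/dt)/(dV/dh) = -4/((49/144)π·4²) = -36/(49π) m/min
The level is dropping at 36/(49π) ≈ 0.2339 m/min.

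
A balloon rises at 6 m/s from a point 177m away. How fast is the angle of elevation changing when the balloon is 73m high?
0.02897 rad/s

tan(θ) = y/177
sec²(θ) · dθ/dt = (1/177) · dy/dt
dθ/dt = cos²(θ)/177 · 6 = 177/(177² + 73²) · 6
dθ/dt = 0.02897 rad/s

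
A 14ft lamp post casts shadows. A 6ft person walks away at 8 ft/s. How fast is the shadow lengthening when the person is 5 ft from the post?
6 ft/s

By similar triangles: 14/(x+s) = 6/s
Solving: s = 6x/8
ds/dt = 6/8 · dx/dt = 3/4 · 8 = 6 ft/s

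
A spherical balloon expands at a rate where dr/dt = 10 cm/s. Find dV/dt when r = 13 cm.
6760π cm³/s

V = (4/3)πr³
dV/dt = dV/dr · dr/dt = 4πr² · 10
At r = 13: dV/dt = 6760π cm³/s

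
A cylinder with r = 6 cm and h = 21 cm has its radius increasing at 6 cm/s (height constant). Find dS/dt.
396π cm²/s

S = 2πrh + 2πr² (lateral + bases)
dS/dt = (2πh + 4πr)·dr/dt = (2π·21 + 4π·6)·6
= 396π cm²/s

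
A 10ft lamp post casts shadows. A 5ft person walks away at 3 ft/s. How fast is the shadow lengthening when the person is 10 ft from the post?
3 ft/s

By similar triangles: 10/(x+s) = 5/s
Solving: s = 5x/5
ds/dt = 5/5 · dx/dt = 1 · 3 = 3 ft/s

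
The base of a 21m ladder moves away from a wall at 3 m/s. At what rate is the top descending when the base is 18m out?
18√13/13 ≈ 4.992 m/s

x² + y² = 21²
2x·dx/dt + 2y·dy/dt = 0
dy/dt = -x/y · dx/dt = -18/(3√13) · 3 = -18√13/13 m/s
The top is descending at 18√13/13 ≈ 4.992 m/s.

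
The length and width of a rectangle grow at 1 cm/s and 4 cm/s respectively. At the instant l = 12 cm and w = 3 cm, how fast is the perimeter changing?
10 cm/s

P = 2(l + w)
dP/dt = 2(dl/dt + dw/dt) = 2(1 + 4) = 10 cm/s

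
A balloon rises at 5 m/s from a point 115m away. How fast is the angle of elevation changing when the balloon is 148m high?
0.016368 rad/s

tan(θ) = y/115
sec²(θ) · dθ/dt = (1/115) · dy/dt
dθ/dt = cos²(θ)/115 · 5 = 115/(115² + 148²) · 5
dθ/dt = 0.016368 rad/s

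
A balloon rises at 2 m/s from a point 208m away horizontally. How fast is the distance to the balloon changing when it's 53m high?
106√46073/46073 ≈ 0.4938 m/s

z² = 208² + y²
z = √(208² + 53²) = √46073
dz/dt = y/z · dy/dt = 53/√46073 · 2 = 106√46073/46073 ≈ 0.4938 m/s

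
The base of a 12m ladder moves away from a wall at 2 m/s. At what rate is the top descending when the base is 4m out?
√2/2 ≈ 0.7071 m/s

x² + y² = 12²
2x·dx/dt + 2y·dy/dt = 0
dy/dt = -x/y · dx/dt = -4/(8√2) · 2 = -√2/2 m/s
The top is descending at √2/2 ≈ 0.7071 m/s.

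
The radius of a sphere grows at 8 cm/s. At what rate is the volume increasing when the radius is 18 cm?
10368π cm³/s

V = (4/3)πr³
dV/dt = dV/dr · dr/dt = 4πr² · 8
At r = 18: dV/dt = 10368π cm³/s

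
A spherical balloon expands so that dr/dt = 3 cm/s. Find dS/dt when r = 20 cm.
480π cm²/s

S = 4πr²
dS/dt = dS/dr · dr/dt = 8πr · 3
At r = 20: dS/dt = 480π cm²/s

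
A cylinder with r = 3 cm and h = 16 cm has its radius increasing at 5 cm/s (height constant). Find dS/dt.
220π cm²/s

S = 2πrh + 2πr² (lateral + bases)
dS/dt = (2πh + 4πr)·dr/dt = (2π·16 + 4π·3)·5
= 220π cm²/s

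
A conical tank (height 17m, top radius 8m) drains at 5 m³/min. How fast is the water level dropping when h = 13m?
1445/(10816π) ≈ 0.04253 m/min

r/h = 8/17, so r = (8/17)h
V = (1/3)πr²h = (1/3)π((8/17)h)²h = (64/867)πh³
dV/dh = (64/289)πh²
dh/dt = (dV/dt)/(dV/dh) = -5/((64/289)π·13²) = -1445/(10816π) m/min
The level is dropping at 1445/(10816π) ≈ 0.04253 m/min.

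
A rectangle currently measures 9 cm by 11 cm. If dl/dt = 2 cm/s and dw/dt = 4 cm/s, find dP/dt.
12 cm/s

P = 2(l + w)
dP/dt = 2(dl/dt + dw/dt) = 2(2 + 4) = 12 cm/s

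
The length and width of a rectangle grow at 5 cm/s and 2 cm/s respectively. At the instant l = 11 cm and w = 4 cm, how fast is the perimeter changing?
14 cm/s

P = 2(l + w)
dP/dt = 2(dl/dt + dw/dt) = 2(5 + 2) = 14 cm/s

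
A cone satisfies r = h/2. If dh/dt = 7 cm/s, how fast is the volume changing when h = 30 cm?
1575π cm³/s

V = (1/3)π(h/2)²h = πh³/12
dV/dt = πh²/4 · 7
At h = 30: dV/dt = 1575π cm³/s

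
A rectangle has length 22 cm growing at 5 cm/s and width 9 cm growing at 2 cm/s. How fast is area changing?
89 cm²/s

A = lw
dA/dt = w·dl/dt + l·dw/dt = 9·5 + 22·2 = 89 cm²/s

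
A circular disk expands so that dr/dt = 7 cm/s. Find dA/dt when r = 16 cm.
224π cm²/s

A = πr²
dA/dt = 2πr · dr/dt = 2π(16)(7) = 224π cm²/s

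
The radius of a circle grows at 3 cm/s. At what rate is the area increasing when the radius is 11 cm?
66π cm²/s

A = πr²
dA/dt = 2πr · dr/dt = 2π(11)(3) = 66π cm²/s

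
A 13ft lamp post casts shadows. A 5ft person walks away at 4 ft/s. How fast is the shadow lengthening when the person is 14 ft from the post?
5/2 ft/s

By similar triangles: 13/(x+s) = 5/s
Solving: s = 5x/8
ds/dt = 5/8 · dx/dt = 5/8 · 4 = 5/2 ft/s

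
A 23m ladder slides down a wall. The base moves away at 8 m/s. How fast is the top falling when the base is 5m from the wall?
10√14/21 ≈ 1.782 m/s

x² + y² = 23²
2x·dx/dt + 2y·dy/dt = 0
dy/dt = -x/y · dx/dt = -5/(6√14) · 8 = -10√14/21 m/s
The top is descending at 10√14/21 ≈ 1.782 m/s.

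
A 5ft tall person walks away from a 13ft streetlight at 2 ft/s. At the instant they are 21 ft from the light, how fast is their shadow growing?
5/4 ft/s

By similar triangles: 13/(x+s) = 5/s
Solving: s = 5x/8
ds/dt = 5/8 · dx/dt = 5/8 · 2 = 5/4 ft/s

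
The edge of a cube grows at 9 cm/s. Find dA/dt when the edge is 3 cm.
324 cm²/s

A = 6s²
dA/dt = 12s · ds/dt = 12·3·9 = 324 cm²/s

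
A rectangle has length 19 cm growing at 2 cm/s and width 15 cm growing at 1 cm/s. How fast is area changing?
49 cm²/s

A = lw
dA/dt = w·dl/dt + l·dw/dt = 15·2 + 19·1 = 49 cm²/s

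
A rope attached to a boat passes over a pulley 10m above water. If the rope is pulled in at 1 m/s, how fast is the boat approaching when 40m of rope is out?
4√15/15 ≈ 1.033 m/s

rope² = x² + 10²
x = √(40² - 10²) = 10√15
dx/dt = (rope/x) · d(rope)/dt = (40/(10√15)) · (-1) = -4√15/15 m/s
The boat approaches at 4√15/15 ≈ 1.033 m/s.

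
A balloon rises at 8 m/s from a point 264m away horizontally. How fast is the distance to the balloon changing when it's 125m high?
1000√85321/85321 ≈ 3.424 m/s

z² = 264² + y²
z = √(264² + 125²) = √85321
dz/dt = y/z · dy/dt = 125/√85321 · 8 = 1000√85321/85321 ≈ 3.424 m/s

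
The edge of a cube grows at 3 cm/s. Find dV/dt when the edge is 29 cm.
7569 cm³/s

V = s³
dV/dt = 3s² · ds/dt = 3·29²·3 = 7569 cm³/s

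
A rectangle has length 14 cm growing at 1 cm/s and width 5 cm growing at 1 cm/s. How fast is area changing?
19 cm²/s

A = lw
dA/dt = w·dl/dt + l·dw/dt = 5·1 + 14·1 = 19 cm²/s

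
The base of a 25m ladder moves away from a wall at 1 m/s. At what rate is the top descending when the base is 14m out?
14√429/429 ≈ 0.6759 m/s

x² + y² = 25²
2x·dx/dt + 2y·dy/dt = 0
dy/dt = -x/y · dx/dt = -14/√429 · 1 = -14√429/429 m/s
The top is descending at 14√429/429 ≈ 0.6759 m/s.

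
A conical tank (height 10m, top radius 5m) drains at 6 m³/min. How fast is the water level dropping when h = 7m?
24/(49π) ≈ 0.1559 m/min

r/h = 5/10, so r = (1/2)h
V = (1/3)πr²h = (1/3)π((1/2)h)²h = (1/12)πh³
dV/dh = (1/4)πh²
dh/dt = (dV/dt)/(dV/dh) = -6/((1/4)π·7²) = -24/(49π) m/min
The level is dropping at 24/(49π) ≈ 0.1559 m/min.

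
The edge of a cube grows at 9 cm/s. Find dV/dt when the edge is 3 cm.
243 cm³/s

V = s³
dV/dt = 3s² · ds/dt = 3·3²·9 = 243 cm³/s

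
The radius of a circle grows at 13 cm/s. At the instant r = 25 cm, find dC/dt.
26π cm/s

C = 2πr
dC/dt = 2π · dr/dt = 2π · 13 = 26π cm/s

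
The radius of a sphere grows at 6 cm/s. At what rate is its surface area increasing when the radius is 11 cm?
528π cm²/s

S = 4πr²
dS/dt = dS/dr · dr/dt = 8πr · 6
At r = 11: dS/dt = 528π cm²/s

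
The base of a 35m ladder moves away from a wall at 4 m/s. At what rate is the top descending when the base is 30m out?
24√13/13 ≈ 6.656 m/s

x² + y² = 35²
2x·dx/dt + 2y·dy/dt = 0
dy/dt = -x/y · dx/dt = -30/(5√13) · 4 = -24√13/13 m/s
The top is descending at 24√13/13 ≈ 6.656 m/s.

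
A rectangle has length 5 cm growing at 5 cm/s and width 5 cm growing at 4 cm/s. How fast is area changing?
45 cm²/s

A = lw
dA/dt = w·dl/dt + l·dw/dt = 5·5 + 5·4 = 45 cm²/s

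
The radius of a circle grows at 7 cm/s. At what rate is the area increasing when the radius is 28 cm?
392π cm²/s

A = πr²
dA/dt = 2πr · dr/dt = 2π(28)(7) = 392π cm²/s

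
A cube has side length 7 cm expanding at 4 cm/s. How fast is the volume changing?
588 cm³/s

V = s³
dV/dt = 3s² · ds/dt = 3·7²·4 = 588 cm³/s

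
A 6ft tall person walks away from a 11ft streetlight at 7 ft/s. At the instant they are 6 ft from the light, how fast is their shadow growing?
42/5 ft/s

By similar triangles: 11/(x+s) = 6/s
Solving: s = 6x/5
ds/dt = 6/5 · dx/dt = 6/5 · 7 = 42/5 ft/s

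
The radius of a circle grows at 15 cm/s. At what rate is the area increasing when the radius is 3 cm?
90π cm²/s

A = πr²
dA/dt = 2πr · dr/dt = 2π(3)(15) = 90π cm²/s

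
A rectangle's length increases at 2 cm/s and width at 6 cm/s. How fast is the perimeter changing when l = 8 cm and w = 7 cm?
16 cm/s

P = 2(l + w)
dP/dt = 2(dl/dt + dw/dt) = 2(2 + 6) = 16 cm/s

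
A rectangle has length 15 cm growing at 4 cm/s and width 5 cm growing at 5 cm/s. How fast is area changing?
95 cm²/s

A = lw
dA/dt = w·dl/dt + l·dw/dt = 5·4 + 15·5 = 95 cm²/s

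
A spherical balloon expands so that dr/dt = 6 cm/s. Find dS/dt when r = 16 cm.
768π cm²/s

S = 4πr²
dS/dt = dS/dr · dr/dt = 8πr · 6
At r = 16: dS/dt = 768π cm²/s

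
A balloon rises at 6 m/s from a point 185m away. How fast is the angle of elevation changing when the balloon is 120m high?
0.022828 rad/s

tan(θ) = y/185
sec²(θ) · dθ/dt = (1/185) · dy/dt
dθ/dt = cos²(θ)/185 · 6 = 185/(185² + 120²) · 6
dθ/dt = 0.022828 rad/s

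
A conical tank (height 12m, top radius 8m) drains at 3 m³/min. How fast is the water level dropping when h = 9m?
1/(12π) ≈ 0.02653 m/min

r/h = 8/12, so r = (2/3)h
V = (1/3)πr²h = (1/3)π((2/3)h)²h = (4/27)πh³
dV/dh = (4/9)πh²
dh/dt = (dV/dt)/(dV/dh) = -3/((4/9)π·9²) = -1/(12π) m/min
The level is dropping at 1/(12π) ≈ 0.02653 m/min.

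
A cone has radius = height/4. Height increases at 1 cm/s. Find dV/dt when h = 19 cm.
361π/16 cm³/s

V = (1/3)π(h/4)²h = πh³/48
dV/dt = πh²/16 · 1
At h = 19: dV/dt = 361π/16 cm³/s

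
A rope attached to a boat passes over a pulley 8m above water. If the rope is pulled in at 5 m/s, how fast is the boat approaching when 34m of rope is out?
85√273/273 ≈ 5.144 m/s

rope² = x² + 8²
x = √(34² - 8²) = 2√273
dx/dt = (rope/x) · d(rope)/dt = (34/(2√273)) · (-5) = -85√273/273 m/s
The boat approaches at 85√273/273 ≈ 5.144 m/s.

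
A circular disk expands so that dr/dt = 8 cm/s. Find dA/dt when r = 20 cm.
320π cm²/s

A = πr²
dA/dt = 2πr · dr/dt = 2π(20)(8) = 320π cm²/s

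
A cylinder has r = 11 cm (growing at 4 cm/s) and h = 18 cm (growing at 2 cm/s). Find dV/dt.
1826π cm³/s

V = πr²h
dV/dt = 2πrh·dr/dt + πr²·dh/dt
= 2π(11)(18)(4) + π(11)²(2)
= 1826π cm³/s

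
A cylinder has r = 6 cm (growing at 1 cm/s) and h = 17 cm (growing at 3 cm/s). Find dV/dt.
312π cm³/s

V = πr²h
dV/dt = 2πrh·dr/dt + πr²·dh/dt
= 2π(6)(17)(1) + π(6)²(3)
= 312π cm³/s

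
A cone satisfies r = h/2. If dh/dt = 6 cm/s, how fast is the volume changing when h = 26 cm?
1014π cm³/s

V = (1/3)π(h/2)²h = πh³/12
dV/dt = πh²/4 · 6
At h = 26: dV/dt = 1014π cm³/s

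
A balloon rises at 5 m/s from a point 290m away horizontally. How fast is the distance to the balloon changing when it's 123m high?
615√99229/99229 ≈ 1.952 m/s

z² = 290² + y²
z = √(290² + 123²) = √99229
dz/dt = y/z · dy/dt = 123/√99229 · 5 = 615√99229/99229 ≈ 1.952 m/s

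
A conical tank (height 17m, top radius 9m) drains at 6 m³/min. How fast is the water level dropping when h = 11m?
578/(3267π) ≈ 0.05632 m/min

r/h = 9/17, so r = (9/17)h
V = (1/3)πr²h = (1/3)π((9/17)h)²h = (27/289)πh³
dV/dh = (81/289)πh²
dh/dt = (dV/dt)/(dV/dh) = -6/((81/289)π·11²) = -578/(3267π) m/min
The level is dropping at 578/(3267π) ≈ 0.05632 m/min.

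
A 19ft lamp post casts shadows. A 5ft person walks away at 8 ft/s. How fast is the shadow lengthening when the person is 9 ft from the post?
20/7 ft/s

By similar triangles: 19/(x+s) = 5/s
Solving: s = 5x/14
ds/dt = 5/14 · dx/dt = 5/14 · 8 = 20/7 ft/s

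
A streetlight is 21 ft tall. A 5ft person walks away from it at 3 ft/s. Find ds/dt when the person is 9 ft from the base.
15/16 ft/s

By similar triangles: 21/(x+s) = 5/s
Solving: s = 5x/16
ds/dt = 5/16 · dx/dt = 5/16 · 3 = 15/16 ft/s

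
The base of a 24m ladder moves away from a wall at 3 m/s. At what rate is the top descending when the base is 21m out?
7√15/5 ≈ 5.422 m/s

x² + y² = 24²
2x·dx/dt + 2y·dy/dt = 0
dy/dt = -x/y · dx/dt = -21/(3√15) · 3 = -7√15/5 m/s
The top is descending at 7√15/5 ≈ 5.422 m/s.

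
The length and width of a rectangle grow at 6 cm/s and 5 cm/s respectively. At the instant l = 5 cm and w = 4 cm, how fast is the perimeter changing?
22 cm/s

P = 2(l + w)
dP/dt = 2(dl/dt + dw/dt) = 2(6 + 5) = 22 cm/s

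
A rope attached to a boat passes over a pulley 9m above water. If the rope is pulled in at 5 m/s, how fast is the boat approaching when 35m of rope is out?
175√286/572 ≈ 5.174 m/s

rope² = x² + 9²
x = √(35² - 9²) = 2√286
dx/dt = (rope/x) · d(rope)/dt = (35/(2√286)) · (-5) = -175√286/572 m/s
The boat approaches at 175√286/572 ≈ 5.174 m/s.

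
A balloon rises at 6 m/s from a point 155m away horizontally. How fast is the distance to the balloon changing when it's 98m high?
588√33629/33629 ≈ 3.206 m/s

z² = 155² + y²
z = √(155² + 98²) = √33629
dz/dt = y/z · dy/dt = 98/√33629 · 6 = 588√33629/33629 ≈ 3.206 m/s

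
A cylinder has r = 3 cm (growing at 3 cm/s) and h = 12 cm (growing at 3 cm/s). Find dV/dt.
243π cm³/s

V = πr²h
dV/dt = 2πrh·dr/dt + πr²·dh/dt
= 2π(3)(12)(3) + π(3)²(3)
= 243π cm³/s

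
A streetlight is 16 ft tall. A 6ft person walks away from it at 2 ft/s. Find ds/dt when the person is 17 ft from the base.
6/5 ft/s

By similar triangles: 16/(x+s) = 6/s
Solving: s = 6x/10
ds/dt = 6/10 · dx/dt = 3/5 · 2 = 6/5 ft/s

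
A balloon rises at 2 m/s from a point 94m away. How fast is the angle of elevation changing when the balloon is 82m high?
0.012082 rad/s

tan(θ) = y/94
sec²(θ) · dθ/dt = (1/94) · dy/dt
dθ/dt = cos²(θ)/94 · 2 = 94/(94² + 82²) · 2
dθ/dt = 0.012082 rad/s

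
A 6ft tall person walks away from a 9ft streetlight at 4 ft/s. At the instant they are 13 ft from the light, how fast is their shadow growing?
8 ft/s

By similar triangles: 9/(x+s) = 6/s
Solving: s = 6x/3
ds/dt = 6/3 · dx/dt = 2 · 4 = 8 ft/s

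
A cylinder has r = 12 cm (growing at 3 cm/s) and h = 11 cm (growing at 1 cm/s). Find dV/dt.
936π cm³/s

V = πr²h
dV/dt = 2πrh·dr/dt + πr²·dh/dt
= 2π(12)(11)(3) + π(12)²(1)
= 936π cm³/s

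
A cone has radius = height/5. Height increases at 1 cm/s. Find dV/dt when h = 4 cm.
16π/25 cm³/s

V = (1/3)π(h/5)²h = πh³/75
dV/dt = πh²/25 · 1
At h = 4: dV/dt = 16π/25 cm³/s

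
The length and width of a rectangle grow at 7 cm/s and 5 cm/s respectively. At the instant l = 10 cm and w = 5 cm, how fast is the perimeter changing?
24 cm/s

P = 2(l + w)
dP/dt = 2(dl/dt + dw/dt) = 2(7 + 5) = 24 cm/s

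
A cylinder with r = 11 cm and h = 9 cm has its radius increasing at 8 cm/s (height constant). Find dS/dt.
496π cm²/s

S = 2πrh + 2πr² (lateral + bases)
dS/dt = (2πh + 4πr)·dr/dt = (2π·9 + 4π·11)·8
= 496π cm²/s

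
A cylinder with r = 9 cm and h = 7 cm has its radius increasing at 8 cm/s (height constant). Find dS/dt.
400π cm²/s

S = 2πrh + 2πr² (lateral + bases)
dS/dt = (2πh + 4πr)·dr/dt = (2π·7 + 4π·9)·8
= 400π cm²/s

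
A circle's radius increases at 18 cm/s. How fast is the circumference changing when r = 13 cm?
36π cm/s

C = 2πr
dC/dt = 2π · dr/dt = 2π · 18 = 36π cm/s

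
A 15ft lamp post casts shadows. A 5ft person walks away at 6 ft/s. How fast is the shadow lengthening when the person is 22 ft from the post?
3 ft/s

By similar triangles: 15/(x+s) = 5/s
Solving: s = 5x/10
ds/dt = 5/10 · dx/dt = 1/2 · 6 = 3 ft/s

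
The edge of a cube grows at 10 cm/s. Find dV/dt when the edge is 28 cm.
23520 cm³/s

V = s³
dV/dt = 3s² · ds/dt = 3·28²·10 = 23520 cm³/s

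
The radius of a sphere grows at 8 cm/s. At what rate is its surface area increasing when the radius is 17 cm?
1088π cm²/s

S = 4πr²
dS/dt = dS/dr · dr/dt = 8πr · 8
At r = 17: dS/dt = 1088π cm²/s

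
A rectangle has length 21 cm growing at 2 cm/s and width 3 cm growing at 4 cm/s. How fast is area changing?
90 cm²/s

A = lw
dA/dt = w·dl/dt + l·dw/dt = 3·2 + 21·4 = 90 cm²/s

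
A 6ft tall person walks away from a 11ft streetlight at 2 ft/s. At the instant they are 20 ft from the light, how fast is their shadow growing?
12/5 ft/s

By similar triangles: 11/(x+s) = 6/s
Solving: s = 6x/5
ds/dt = 6/5 · dx/dt = 6/5 · 2 = 12/5 ft/s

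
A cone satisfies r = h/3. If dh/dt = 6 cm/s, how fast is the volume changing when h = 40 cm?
3200π/3 cm³/s

V = (1/3)π(h/3)²h = πh³/27
dV/dt = πh²/9 · 6
At h = 40: dV/dt = 3200π/3 cm³/s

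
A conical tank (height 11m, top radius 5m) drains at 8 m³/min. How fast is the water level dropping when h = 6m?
242/(225π) ≈ 0.3424 m/min

r/h = 5/11, so r = (5/11)h
V = (1/3)πr²h = (1/3)π((5/11)h)²h = (25/363)πh³
dV/dh = (25/121)πh²
dh/dt = (dV/dt)/(dV/dh) = -8/((25/121)π·6²) = -242/(225π) m/min
The level is dropping at 242/(225π) ≈ 0.3424 m/min.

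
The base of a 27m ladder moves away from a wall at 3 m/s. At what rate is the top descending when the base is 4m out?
12√713/713 ≈ 0.4494 m/s

x² + y² = 27²
2x·dx/dt + 2y·dy/dt = 0
dy/dt = -x/y · dx/dt = -4/√713 · 3 = -12√713/713 m/s
The top is descending at 12√713/713 ≈ 0.4494 m/s.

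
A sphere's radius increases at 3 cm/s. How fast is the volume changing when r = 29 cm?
10092π cm³/s

V = (4/3)πr³
dV/dt = dV/dr · dr/dt = 4πr² · 3
At r = 29: dV/dt = 10092π cm³/s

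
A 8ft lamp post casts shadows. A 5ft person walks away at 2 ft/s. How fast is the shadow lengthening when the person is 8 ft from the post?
10/3 ft/s

By similar triangles: 8/(x+s) = 5/s
Solving: s = 5x/3
ds/dt = 5/3 · dx/dt = 5/3 · 2 = 10/3 ft/s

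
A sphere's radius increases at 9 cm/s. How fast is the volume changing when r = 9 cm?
2916π cm³/s

V = (4/3)πr³
dV/dt = dV/dr · dr/dt = 4πr² · 9
At r = 9: dV/dt = 2916π cm³/s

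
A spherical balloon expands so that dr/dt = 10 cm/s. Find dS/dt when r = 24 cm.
1920π cm²/s

S = 4πr²
dS/dt = dS/dr · dr/dt = 8πr · 10
At r = 24: dS/dt = 1920π cm²/s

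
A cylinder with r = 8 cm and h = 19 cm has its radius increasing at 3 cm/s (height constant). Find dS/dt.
210π cm²/s

S = 2πrh + 2πr² (lateral + bases)
dS/dt = (2πh + 4πr)·dr/dt = (2π·19 + 4π·8)·3
= 210π cm²/s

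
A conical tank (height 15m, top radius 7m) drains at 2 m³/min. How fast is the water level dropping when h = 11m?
450/(5929π) ≈ 0.02416 m/min

r/h = 7/15, so r = (7/15)h
V = (1/3)πr²h = (1/3)π((7/15)h)²h = (49/675)πh³
dV/dh = (49/225)πh²
dh/dt = (dV/dt)/(dV/dh) = -2/((49/225)π·11²) = -450/(5929π) m/min
The level is dropping at 450/(5929π) ≈ 0.02416 m/min.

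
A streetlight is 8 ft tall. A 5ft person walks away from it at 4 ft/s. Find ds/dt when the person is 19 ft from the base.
20/3 ft/s

By similar triangles: 8/(x+s) = 5/s
Solving: s = 5x/3
ds/dt = 5/3 · dx/dt = 5/3 · 4 = 20/3 ft/s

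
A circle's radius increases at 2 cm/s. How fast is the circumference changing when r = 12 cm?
4π cm/s

C = 2πr
dC/dt = 2π · dr/dt = 2π · 2 = 4π cm/s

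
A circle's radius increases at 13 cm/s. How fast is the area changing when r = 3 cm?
78π cm²/s

A = πr²
dA/dt = 2πr · dr/dt = 2π(3)(13) = 78π cm²/s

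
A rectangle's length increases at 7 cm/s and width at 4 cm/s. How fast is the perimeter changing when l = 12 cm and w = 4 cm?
22 cm/s

P = 2(l + w)
dP/dt = 2(dl/dt + dw/dt) = 2(7 + 4) = 22 cm/s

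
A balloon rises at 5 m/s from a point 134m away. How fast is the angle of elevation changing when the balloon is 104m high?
0.023287 rad/s

tan(θ) = y/134
sec²(θ) · dθ/dt = (1/134) · dy/dt
dθ/dt = cos²(θ)/134 · 5 = 134/(134² + 104²) · 5
dθ/dt = 0.023287 rad/s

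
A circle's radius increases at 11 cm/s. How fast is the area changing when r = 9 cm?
198π cm²/s

A = πr²
dA/dt = 2πr · dr/dt = 2π(9)(11) = 198π cm²/s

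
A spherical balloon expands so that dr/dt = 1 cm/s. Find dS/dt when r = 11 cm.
88π cm²/s

S = 4πr²
dS/dt = dS/dr · dr/dt = 8πr · 1
At r = 11: dS/dt = 88π cm²/s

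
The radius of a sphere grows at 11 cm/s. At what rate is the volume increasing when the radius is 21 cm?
19404π cm³/s

V = (4/3)πr³
dV/dt = dV/dr · dr/dt = 4πr² · 11
At r = 21: dV/dt = 19404π cm³/s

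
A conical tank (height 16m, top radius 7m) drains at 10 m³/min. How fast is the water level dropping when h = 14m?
640/(2401π) ≈ 0.08485 m/min

r/h = 7/16, so r = (7/16)h
V = (1/3)πr²h = (1/3)π((7/16)h)²h = (49/768)πh³
dV/dh = (49/256)πh²
dh/dt = (dV/dt)/(dV/dh) = -10/((49/256)π·14²) = -640/(2401π) m/min
The level is dropping at 640/(2401π) ≈ 0.08485 m/min.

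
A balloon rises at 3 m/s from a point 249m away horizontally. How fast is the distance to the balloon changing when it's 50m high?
150√64501/64501 ≈ 0.5906 m/s

z² = 249² + y²
z = √(249² + 50²) = √64501
dz/dt = y/z · dy/dt = 50/√64501 · 3 = 150√64501/64501 ≈ 0.5906 m/s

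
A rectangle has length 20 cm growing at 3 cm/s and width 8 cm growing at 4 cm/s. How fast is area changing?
104 cm²/s

A = lw
dA/dt = w·dl/dt + l·dw/dt = 8·3 + 20·4 = 104 cm²/s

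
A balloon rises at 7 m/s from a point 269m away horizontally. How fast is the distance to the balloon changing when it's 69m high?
483√77122/77122 ≈ 1.739 m/s

z² = 269² + y²
z = √(269² + 69²) = √77122
dz/dt = y/z · dy/dt = 69/√77122 · 7 = 483√77122/77122 ≈ 1.739 m/s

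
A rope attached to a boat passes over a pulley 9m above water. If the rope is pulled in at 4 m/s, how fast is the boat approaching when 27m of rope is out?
3√2 ≈ 4.243 m/s

rope² = x² + 9²
x = √(27² - 9²) = 18√2
dx/dt = (rope/x) · d(rope)/dt = (27/(18√2)) · (-4) = -3√2 m/s
The boat approaches at 3√2 ≈ 4.243 m/s.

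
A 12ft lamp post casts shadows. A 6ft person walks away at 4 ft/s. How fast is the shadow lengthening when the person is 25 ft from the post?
4 ft/s

By similar triangles: 12/(x+s) = 6/s
Solving: s = 6x/6
ds/dt = 6/6 · dx/dt = 1 · 4 = 4 ft/s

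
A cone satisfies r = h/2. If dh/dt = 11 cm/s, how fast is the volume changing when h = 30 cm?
2475π cm³/s

V = (1/3)π(h/2)²h = πh³/12
dV/dt = πh²/4 · 11
At h = 30: dV/dt = 2475π cm³/s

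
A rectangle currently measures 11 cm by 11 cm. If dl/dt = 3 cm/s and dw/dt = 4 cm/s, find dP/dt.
14 cm/s

P = 2(l + w)
dP/dt = 2(dl/dt + dw/dt) = 2(3 + 4) = 14 cm/s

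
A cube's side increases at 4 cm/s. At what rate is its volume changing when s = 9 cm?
972 cm³/s

V = s³
dV/dt = 3s² · ds/dt = 3·9²·4 = 972 cm³/s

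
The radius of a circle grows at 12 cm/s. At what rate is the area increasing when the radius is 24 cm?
576π cm²/s

A = πr²
dA/dt = 2πr · dr/dt = 2π(24)(12) = 576π cm²/s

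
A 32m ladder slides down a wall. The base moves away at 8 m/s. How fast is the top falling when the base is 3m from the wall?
24√1015/1015 ≈ 0.7533 m/s

x² + y² = 32²
2x·dx/dt + 2y·dy/dt = 0
dy/dt = -x/y · dx/dt = -3/√1015 · 8 = -24√1015/1015 m/s
The top is descending at 24√1015/1015 ≈ 0.7533 m/s.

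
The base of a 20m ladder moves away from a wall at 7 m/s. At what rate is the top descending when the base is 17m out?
119√111/111 ≈ 11.29 m/s

x² + y² = 20²
2x·dx/dt + 2y·dy/dt = 0
dy/dt = -x/y · dx/dt = -17/√111 · 7 = -119√111/111 m/s
The top is descending at 119√111/111 ≈ 11.29 m/s.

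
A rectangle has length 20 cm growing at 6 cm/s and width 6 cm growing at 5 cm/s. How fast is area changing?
136 cm²/s

A = lw
dA/dt = w·dl/dt + l·dw/dt = 6·6 + 20·5 = 136 cm²/s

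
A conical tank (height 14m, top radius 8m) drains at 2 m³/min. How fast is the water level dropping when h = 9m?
49/(648π) ≈ 0.02407 m/min

r/h = 8/14, so r = (4/7)h
V = (1/3)πr²h = (1/3)π((4/7)h)²h = (16/147)πh³
dV/dh = (16/49)πh²
dh/dt = (dV/dt)/(dV/dh) = -2/((16/49)π·9²) = -49/(648π) m/min
The level is dropping at 49/(648π) ≈ 0.02407 m/min.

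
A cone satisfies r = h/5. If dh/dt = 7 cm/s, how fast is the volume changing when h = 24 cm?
4032π/25 cm³/s

V = (1/3)π(h/5)²h = πh³/75
dV/dt = πh²/25 · 7
At h = 24: dV/dt = 4032π/25 cm³/s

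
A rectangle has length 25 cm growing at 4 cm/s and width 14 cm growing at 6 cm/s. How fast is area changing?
206 cm²/s

A = lw
dA/dt = w·dl/dt + l·dw/dt = 14·4 + 25·6 = 206 cm²/s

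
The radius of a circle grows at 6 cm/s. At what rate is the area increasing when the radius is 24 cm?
288π cm²/s

A = πr²
dA/dt = 2πr · dr/dt = 2π(24)(6) = 288π cm²/s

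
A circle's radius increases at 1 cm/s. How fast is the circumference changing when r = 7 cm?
2π cm/s

C = 2πr
dC/dt = 2π · dr/dt = 2π · 1 = 2π cm/s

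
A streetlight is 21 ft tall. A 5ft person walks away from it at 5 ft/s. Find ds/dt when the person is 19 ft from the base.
25/16 ft/s

By similar triangles: 21/(x+s) = 5/s
Solving: s = 5x/16
ds/dt = 5/16 · dx/dt = 5/16 · 5 = 25/16 ft/s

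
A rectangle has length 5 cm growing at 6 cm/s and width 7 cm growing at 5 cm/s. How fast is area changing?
67 cm²/s

A = lw
dA/dt = w·dl/dt + l·dw/dt = 7·6 + 5·5 = 67 cm²/s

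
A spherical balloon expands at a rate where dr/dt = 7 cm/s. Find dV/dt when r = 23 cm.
14812π cm³/s

V = (4/3)πr³
dV/dt = dV/dr · dr/dt = 4πr² · 7
At r = 23: dV/dt = 14812π cm³/s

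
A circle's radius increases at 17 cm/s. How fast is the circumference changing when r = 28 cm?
34π cm/s

C = 2πr
dC/dt = 2π · dr/dt = 2π · 17 = 34π cm/s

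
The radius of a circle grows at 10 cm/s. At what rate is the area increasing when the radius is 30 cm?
600π cm²/s

A = πr²
dA/dt = 2πr · dr/dt = 2π(30)(10) = 600π cm²/s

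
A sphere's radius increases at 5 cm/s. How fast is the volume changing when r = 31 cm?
19220π cm³/s

V = (4/3)πr³
dV/dt = dV/dr · dr/dt = 4πr² · 5
At r = 31: dV/dt = 19220π cm³/s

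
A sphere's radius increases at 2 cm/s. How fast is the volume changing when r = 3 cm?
72π cm³/s

V = (4/3)πr³
dV/dt = dV/dr · dr/dt = 4πr² · 2
At r = 3: dV/dt = 72π cm³/s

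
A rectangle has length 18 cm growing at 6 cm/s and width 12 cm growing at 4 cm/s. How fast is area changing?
144 cm²/s

A = lw
dA/dt = w·dl/dt + l·dw/dt = 12·6 + 18·4 = 144 cm²/s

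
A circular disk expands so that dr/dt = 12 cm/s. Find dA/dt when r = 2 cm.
48π cm²/s

A = πr²
dA/dt = 2πr · dr/dt = 2π(2)(12) = 48π cm²/s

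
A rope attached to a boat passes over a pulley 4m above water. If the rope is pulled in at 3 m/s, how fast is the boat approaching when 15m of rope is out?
45√209/209 ≈ 3.113 m/s

rope² = x² + 4²
x = √(15² - 4²) = √209
dx/dt = (rope/x) · d(rope)/dt = (15/√209) · (-3) = -45√209/209 m/s
The boat approaches at 45√209/209 ≈ 3.113 m/s.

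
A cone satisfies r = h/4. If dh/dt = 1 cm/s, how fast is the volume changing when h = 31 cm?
961π/16 cm³/s

V = (1/3)π(h/4)²h = πh³/48
dV/dt = πh²/16 · 1
At h = 31: dV/dt = 961π/16 cm³/s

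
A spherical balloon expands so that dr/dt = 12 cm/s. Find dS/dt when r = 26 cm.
2496π cm²/s

S = 4πr²
dS/dt = dS/dr · dr/dt = 8πr · 12
At r = 26: dS/dt = 2496π cm²/s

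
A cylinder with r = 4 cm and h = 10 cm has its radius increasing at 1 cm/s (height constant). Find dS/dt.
36π cm²/s

S = 2πrh + 2πr² (lateral + bases)
dS/dt = (2πh + 4πr)·dr/dt = (2π·10 + 4π·4)·1
= 36π cm²/s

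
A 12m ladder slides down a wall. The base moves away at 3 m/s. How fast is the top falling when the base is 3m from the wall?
√15/5 ≈ 0.7746 m/s

x² + y² = 12²
2x·dx/dt + 2y·dy/dt = 0
dy/dt = -x/y · dx/dt = -3/(3√15) · 3 = -√15/5 m/s
The top is descending at √15/5 ≈ 0.7746 m/s.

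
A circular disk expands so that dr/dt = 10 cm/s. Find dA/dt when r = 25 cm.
500π cm²/s

A = πr²
dA/dt = 2πr · dr/dt = 2π(25)(10) = 500π cm²/s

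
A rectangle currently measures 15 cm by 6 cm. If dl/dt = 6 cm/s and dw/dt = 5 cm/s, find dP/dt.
22 cm/s

P = 2(l + w)
dP/dt = 2(dl/dt + dw/dt) = 2(6 + 5) = 22 cm/s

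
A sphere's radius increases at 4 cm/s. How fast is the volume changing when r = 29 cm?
13456π cm³/s

V = (4/3)πr³
dV/dt = dV/dr · dr/dt = 4πr² · 4
At r = 29: dV/dt = 13456π cm³/s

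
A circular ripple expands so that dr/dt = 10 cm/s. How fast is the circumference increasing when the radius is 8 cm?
20π cm/s

C = 2πr
dC/dt = 2π · dr/dt = 2π · 10 = 20π cm/s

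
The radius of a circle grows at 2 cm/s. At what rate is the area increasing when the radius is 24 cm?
96π cm²/s

A = πr²
dA/dt = 2πr · dr/dt = 2π(24)(2) = 96π cm²/s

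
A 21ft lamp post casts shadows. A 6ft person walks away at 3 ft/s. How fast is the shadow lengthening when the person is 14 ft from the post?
6/5 ft/s

By similar triangles: 21/(x+s) = 6/s
Solving: s = 6x/15
ds/dt = 6/15 · dx/dt = 2/5 · 3 = 6/5 ft/s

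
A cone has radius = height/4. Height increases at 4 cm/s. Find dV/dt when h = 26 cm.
169π cm³/s

V = (1/3)π(h/4)²h = πh³/48
dV/dt = πh²/16 · 4
At h = 26: dV/dt = 169π cm³/s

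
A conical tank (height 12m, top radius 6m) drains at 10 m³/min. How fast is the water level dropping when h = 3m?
40/(9π) ≈ 1.415 m/min

r/h = 6/12, so r = (1/2)h
V = (1/3)πr²h = (1/3)π((1/2)h)²h = (1/12)πh³
dV/dh = (1/4)πh²
dh/dt = (dV/dt)/(dV/dh) = -10/((1/4)π·3²) = -40/(9π) m/min
The level is dropping at 40/(9π) ≈ 1.415 m/min.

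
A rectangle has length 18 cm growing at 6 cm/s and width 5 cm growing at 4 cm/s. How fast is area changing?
102 cm²/s

A = lw
dA/dt = w·dl/dt + l·dw/dt = 5·6 + 18·4 = 102 cm²/s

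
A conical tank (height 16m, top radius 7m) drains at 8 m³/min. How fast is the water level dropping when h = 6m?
512/(441π) ≈ 0.3696 m/min

r/h = 7/16, so r = (7/16)h
V = (1/3)πr²h = (1/3)π((7/16)h)²h = (49/768)πh³
dV/dh = (49/256)πh²
dh/dt = (dV/dt)/(dV/dh) = -8/((49/256)π·6²) = -512/(441π) m/min
The level is dropping at 512/(441π) ≈ 0.3696 m/min.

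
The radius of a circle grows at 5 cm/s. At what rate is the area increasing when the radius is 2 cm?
20π cm²/s

A = πr²
dA/dt = 2πr · dr/dt = 2π(2)(5) = 20π cm²/s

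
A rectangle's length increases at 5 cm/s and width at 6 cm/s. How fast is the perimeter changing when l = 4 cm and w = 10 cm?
22 cm/s

P = 2(l + w)
dP/dt = 2(dl/dt + dw/dt) = 2(5 + 6) = 22 cm/s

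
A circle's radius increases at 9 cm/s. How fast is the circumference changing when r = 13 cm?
18π cm/s

C = 2πr
dC/dt = 2π · dr/dt = 2π · 9 = 18π cm/s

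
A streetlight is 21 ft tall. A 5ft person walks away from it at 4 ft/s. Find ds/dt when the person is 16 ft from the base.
5/4 ft/s

By similar triangles: 21/(x+s) = 5/s
Solving: s = 5x/16
ds/dt = 5/16 · dx/dt = 5/16 · 4 = 5/4 ft/s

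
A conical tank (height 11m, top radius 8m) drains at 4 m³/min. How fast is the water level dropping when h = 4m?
121/(256π) ≈ 0.1505 m/min

r/h = 8/11, so r = (8/11)h
V = (1/3)πr²h = (1/3)π((8/11)h)²h = (64/363)πh³
dV/dh = (64/121)πh²
dh/dt = (dV/dt)/(dV/dh) = -4/((64/121)π·4²) = -121/(256π) m/min
The level is dropping at 121/(256π) ≈ 0.1505 m/min.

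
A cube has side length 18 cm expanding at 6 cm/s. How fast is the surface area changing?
1296 cm²/s

A = 6s²
dA/dt = 12s · ds/dt = 12·18·6 = 1296 cm²/s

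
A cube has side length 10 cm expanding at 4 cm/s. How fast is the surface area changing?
480 cm²/s

A = 6s²
dA/dt = 12s · ds/dt = 12·10·4 = 480 cm²/s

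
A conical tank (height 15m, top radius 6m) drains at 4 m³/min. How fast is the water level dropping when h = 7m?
25/(49π) ≈ 0.1624 m/min

r/h = 6/15, so r = (2/5)h
V = (1/3)πr²h = (1/3)π((2/5)h)²h = (4/75)πh³
dV/dh = (4/25)πh²
dh/dt = (dV/dt)/(dV/dh) = -4/((4/25)π·7²) = -25/(49π) m/min
The level is dropping at 25/(49π) ≈ 0.1624 m/min.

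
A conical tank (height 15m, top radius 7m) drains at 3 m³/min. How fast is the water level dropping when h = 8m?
675/(3136π) ≈ 0.06851 m/min

r/h = 7/15, so r = (7/15)h
V = (1/3)πr²h = (1/3)π((7/15)h)²h = (49/675)πh³
dV/dh = (49/225)πh²
dh/dt = (dV/dt)/(dV/dh) = -3/((49/225)π·8²) = -675/(3136π) m/min
The level is dropping at 675/(3136π) ≈ 0.06851 m/min.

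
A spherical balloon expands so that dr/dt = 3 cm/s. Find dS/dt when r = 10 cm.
240π cm²/s

S = 4πr²
dS/dt = dS/dr · dr/dt = 8πr · 3
At r = 10: dS/dt = 240π cm²/s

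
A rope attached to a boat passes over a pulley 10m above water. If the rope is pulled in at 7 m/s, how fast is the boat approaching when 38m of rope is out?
19√21/12 ≈ 7.256 m/s

rope² = x² + 10²
x = √(38² - 10²) = 8√21
dx/dt = (rope/x) · d(rope)/dt = (38/(8√21)) · (-7) = -19√21/12 m/s
The boat approaches at 19√21/12 ≈ 7.256 m/s.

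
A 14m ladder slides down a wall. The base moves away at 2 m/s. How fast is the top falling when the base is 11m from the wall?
22√3/15 ≈ 2.54 m/s

x² + y² = 14²
2x·dx/dt + 2y·dy/dt = 0
dy/dt = -x/y · dx/dt = -11/(5√3) · 2 = -22√3/15 m/s
The top is descending at 22√3/15 ≈ 2.54 m/s.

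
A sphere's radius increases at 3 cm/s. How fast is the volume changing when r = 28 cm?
9408π cm³/s

V = (4/3)πr³
dV/dt = dV/dr · dr/dt = 4πr² · 3
At r = 28: dV/dt = 9408π cm³/s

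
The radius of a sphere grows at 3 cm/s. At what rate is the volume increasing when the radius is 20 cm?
4800π cm³/s

V = (4/3)πr³
dV/dt = dV/dr · dr/dt = 4πr² · 3
At r = 20: dV/dt = 4800π cm³/s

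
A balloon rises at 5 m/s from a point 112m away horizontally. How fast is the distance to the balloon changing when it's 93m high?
465√21193/21193 ≈ 3.194 m/s

z² = 112² + y²
z = √(112² + 93²) = √21193
dz/dt = y/z · dy/dt = 93/√21193 · 5 = 465√21193/21193 ≈ 3.194 m/s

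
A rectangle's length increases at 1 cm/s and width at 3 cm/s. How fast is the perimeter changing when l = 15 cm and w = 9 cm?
8 cm/s

P = 2(l + w)
dP/dt = 2(dl/dt + dw/dt) = 2(1 + 3) = 8 cm/s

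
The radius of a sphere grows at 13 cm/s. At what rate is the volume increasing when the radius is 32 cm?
53248π cm³/s

V = (4/3)πr³
dV/dt = dV/dr · dr/dt = 4πr² · 13
At r = 32: dV/dt = 53248π cm³/s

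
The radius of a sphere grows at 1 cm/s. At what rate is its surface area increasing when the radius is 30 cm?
240π cm²/s

S = 4πr²
dS/dt = dS/dr · dr/dt = 8πr · 1
At r = 30: dS/dt = 240π cm²/s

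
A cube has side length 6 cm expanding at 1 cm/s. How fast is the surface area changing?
72 cm²/s

A = 6s²
dA/dt = 12s · ds/dt = 12·6·1 = 72 cm²/s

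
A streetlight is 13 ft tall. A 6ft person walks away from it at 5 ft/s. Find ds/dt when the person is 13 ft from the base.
30/7 ft/s

By similar triangles: 13/(x+s) = 6/s
Solving: s = 6x/7
ds/dt = 6/7 · dx/dt = 6/7 · 5 = 30/7 ft/s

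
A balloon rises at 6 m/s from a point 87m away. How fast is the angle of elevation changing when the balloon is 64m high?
0.044749 rad/s

tan(θ) = y/87
sec²(θ) · dθ/dt = (1/87) · dy/dt
dθ/dt = cos²(θ)/87 · 6 = 87/(87² + 64²) · 6
dθ/dt = 0.044749 rad/s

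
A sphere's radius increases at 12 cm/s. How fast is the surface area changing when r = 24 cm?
2304π cm²/s

S = 4πr²
dS/dt = dS/dr · dr/dt = 8πr · 12
At r = 24: dS/dt = 2304π cm²/s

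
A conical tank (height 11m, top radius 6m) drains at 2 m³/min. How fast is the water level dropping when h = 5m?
121/(450π) ≈ 0.08559 m/min

r/h = 6/11, so r = (6/11)h
V = (1/3)πr²h = (1/3)π((6/11)h)²h = (12/121)πh³
dV/dh = (36/121)πh²
dh/dt = (dV/dt)/(dV/dh) = -2/((36/121)π·5²) = -121/(450π) m/min
The level is dropping at 121/(450π) ≈ 0.08559 m/min.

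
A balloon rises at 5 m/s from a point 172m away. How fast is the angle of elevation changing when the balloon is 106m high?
0.021068 rad/s

tan(θ) = y/172
sec²(θ) · dθ/dt = (1/172) · dy/dt
dθ/dt = cos²(θ)/172 · 5 = 172/(172² + 106²) · 5
dθ/dt = 0.021068 rad/s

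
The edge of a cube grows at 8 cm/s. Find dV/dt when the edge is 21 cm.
10584 cm³/s

V = s³
dV/dt = 3s² · ds/dt = 3·21²·8 = 10584 cm³/s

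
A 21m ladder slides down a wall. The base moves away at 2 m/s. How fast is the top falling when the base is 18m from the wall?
12√13/13 ≈ 3.328 m/s

x² + y² = 21²
2x·dx/dt + 2y·dy/dt = 0
dy/dt = -x/y · dx/dt = -18/(3√13) · 2 = -12√13/13 m/s
The top is descending at 12√13/13 ≈ 3.328 m/s.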